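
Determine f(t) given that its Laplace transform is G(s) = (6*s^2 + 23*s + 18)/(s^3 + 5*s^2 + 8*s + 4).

Factor the denominator: s^3 + 5*s^2 + 8*s + 4 = (s + 1)*(s + 2)^2.
Partial fraction decomposition gives [5/(s + 2)] + [4/(s + 2)^2] + [1/(s + 1)].
Invert each term: 5/(s + 2) ↔ 5e^(-2t); 4/(s + 2)^2 ↔ 4t·e^(-2t); 1/(s + 1) ↔ e^(-t).

f(t) = 4*t*exp(-2*t) + exp(-t) + 5*exp(-2*t)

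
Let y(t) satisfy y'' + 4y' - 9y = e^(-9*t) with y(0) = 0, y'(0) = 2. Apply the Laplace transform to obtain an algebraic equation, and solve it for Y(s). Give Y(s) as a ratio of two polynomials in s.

Apply the Laplace transform to the equation.
Using L{y''} = s^2 Y - s·y(0) - y'(0) and L{y'} = sY - y(0), with y(0) = 0, y'(0) = 2, the left side becomes (s^2 + 4*s - 9)Y - (2).
The right side is L{e^(-9*t)} = 1/(s + 9).
So (s^2 + 4*s - 9)Y = 1/(s + 9) + (2).
Divide through and combine into a single rational function.

Y(s) = (2*s + 19)/(s^3 + 13*s^2 + 27*s - 81)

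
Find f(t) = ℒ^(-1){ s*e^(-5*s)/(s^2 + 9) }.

f(t) = Heaviside(t - 5)*(cos(3*t - 15))

The factor e^(-5s) signals a time shift by c = 5 (second shifting theorem).
L{cos(3t)} = s/(s^2 + 9), so L^-1{s/(s^2 + 9)} = cos(3*t).
Hence the inverse is u(t - 5) times that function evaluated at t - 5.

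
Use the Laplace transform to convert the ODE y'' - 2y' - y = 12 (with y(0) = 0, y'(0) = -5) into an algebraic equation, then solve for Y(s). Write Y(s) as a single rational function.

Laplace-transform each side.
The derivative rules (L{y''} = s^2 Y - s·y(0) - y'(0) and L{y'} = sY - y(0), with y(0) = 0, y'(0) = -5) turn the left side into (s^2 - 2*s - 1)Y - (-5).
The right side is L{12} = 12/s.
So (s^2 - 2*s - 1)Y = 12/s + (-5).
Solve for Y(s) and write it as one ratio of polynomials.

Y(s) = (-5*s + 12)/(s^3 - 2*s^2 - s)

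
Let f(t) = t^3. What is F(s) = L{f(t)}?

L{t^3} = 3!/s^4 = 6/s^4.

F(s) = 6/s^4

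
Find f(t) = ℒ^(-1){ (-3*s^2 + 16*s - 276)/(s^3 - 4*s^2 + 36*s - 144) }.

f(t) = -5*exp(4*t) + 4*sin(6*t) + 2*cos(6*t)

Factor the denominator: s^3 - 4*s^2 + 36*s - 144 = (s - 4)*(s^2 + 36).
Partial fraction decomposition gives [-5/(s - 4)] + [2*s/(s^2 + 36)] + [24/(s^2 + 36)].
Invert each term: -5/(s - 4) ↔ -5e^(4t); 2·s/(s^2 + 36) ↔ 2cos(6t); 4·6/(s^2 + 36) ↔ 4sin(6t).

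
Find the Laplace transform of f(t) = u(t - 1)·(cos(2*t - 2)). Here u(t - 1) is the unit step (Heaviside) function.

s*exp(-s)/(s^2 + 4)

By the second shifting theorem, L{u(t - c)·g(t - c)} = e^(-cs)·G(s) with c = 1 and G(s) = L{g(t)}.
L{cos(2t)} = s/(s^2 + 4).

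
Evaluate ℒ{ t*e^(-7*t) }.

L{e^(-7t)} = 1/(s + 7).
Then apply L{t·g(t)} = -d/ds[H(s)] with H(s) = 1/(s + 7):
differentiating 1 time and applying the sign gives (s + 7)^(-2).

(s + 7)^(-2)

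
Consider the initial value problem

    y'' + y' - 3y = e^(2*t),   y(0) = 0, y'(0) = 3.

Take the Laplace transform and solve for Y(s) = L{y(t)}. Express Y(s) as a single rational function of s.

Y(s) = (3*s - 5)/(s^3 - s^2 - 5*s + 6)

Transform both sides with L{·}.
The derivative rules (L{y''} = s^2 Y - s·y(0) - y'(0) and L{y'} = sY - y(0), with y(0) = 0, y'(0) = 3) turn the left side into (s^2 + s - 3)Y - (3).
The right side is L{e^(2*t)} = 1/(s - 2).
So (s^2 + s - 3)Y = 1/(s - 2) + (3).
Divide through and combine into a single rational function.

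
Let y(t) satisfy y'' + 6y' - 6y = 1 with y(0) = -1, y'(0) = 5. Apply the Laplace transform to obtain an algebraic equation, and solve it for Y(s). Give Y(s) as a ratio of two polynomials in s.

Y(s) = (-s^2 - s + 1)/(s^3 + 6*s^2 - 6*s)

Take the Laplace transform of both sides.
The derivative rules (L{y''} = s^2 Y - s·y(0) - y'(0) and L{y'} = sY - y(0), with y(0) = -1, y'(0) = 5) turn the left side into (s^2 + 6*s - 6)Y - (-s - 1).
The right side is L{1} = 1/s.
So (s^2 + 6*s - 6)Y = 1/s + (-s - 1).
Divide through and combine into a single rational function.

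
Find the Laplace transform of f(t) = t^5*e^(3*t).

L{t^5} = 5!/s^6 = 120/s^6.
By the first shifting theorem, multiplying by e^(3t) replaces s with s - 3.

120/(s - 3)^6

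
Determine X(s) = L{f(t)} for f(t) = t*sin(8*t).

X(s) = 16*s/(s^2 + 64)^2

L{sin(8t)} = 8/(s^2 + 64).
Then apply L{t·g(t)} = -d/ds[G(s)] with G(s) = 8/(s^2 + 64):
differentiating 1 time and applying the sign gives 16*s/(s^2 + 64)^2.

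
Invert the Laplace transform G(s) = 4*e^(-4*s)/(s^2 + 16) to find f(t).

f(t) = Heaviside(t - 4)*(sin(4*t - 16))

The factor e^(-4s) signals a time shift by c = 4 (second shifting theorem).
L{sin(4t)} = 4/(s^2 + 16), so L^-1{4/(s^2 + 16)} = sin(4*t).
Hence the inverse is u(t - 4) times that function evaluated at t - 4.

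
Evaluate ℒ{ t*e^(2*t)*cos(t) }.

L{cos(t)} = s/(s^2 + 1).
Multiplying by e^(2t) shifts s → s - 2, so L{e^(2*t)*cos(t)} = (s - 2)/((s - 2)^2 + 1).
Then apply L{t·g(t)} = -d/ds[G(s)] with G(s) = (s - 2)/((s - 2)^2 + 1):
differentiating 1 time and applying the sign gives (s - 3)*(s - 1)/(s^2 - 4*s + 5)^2.

(s - 3)*(s - 1)/(s^2 - 4*s + 5)^2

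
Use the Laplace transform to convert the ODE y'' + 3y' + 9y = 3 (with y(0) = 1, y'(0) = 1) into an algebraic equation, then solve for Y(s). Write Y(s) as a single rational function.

Laplace-transform each side.
The derivative rules (L{y''} = s^2 Y - s·y(0) - y'(0) and L{y'} = sY - y(0), with y(0) = 1, y'(0) = 1) turn the left side into (s^2 + 3*s + 9)Y - (s + 4).
The right side is L{3} = 3/s.
So (s^2 + 3*s + 9)Y = 3/s + (s + 4).
Divide through and combine into a single rational function.

Y(s) = (s^2 + 4*s + 3)/(s^3 + 3*s^2 + 9*s)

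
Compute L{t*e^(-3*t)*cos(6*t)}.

(s - 3)*(s + 9)/(s^2 + 6*s + 45)^2

L{cos(6t)} = s/(s^2 + 36).
Multiplying by e^(-3t) shifts s → s + 3, so L{e^(-3*t)*cos(6*t)} = (s + 3)/((s + 3)^2 + 36).
Then apply L{t·g(t)} = -d/ds[G(s)] with G(s) = (s + 3)/((s + 3)^2 + 36):
differentiating 1 time and applying the sign gives (s - 3)*(s + 9)/(s^2 + 6*s + 45)^2.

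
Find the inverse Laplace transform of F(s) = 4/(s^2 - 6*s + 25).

exp(3*t)*sin(4*t)

Rewrite the denominator: s^2 - 6*s + 25 = (s - 3)^2 + 16.
The form in (s - 3) signals a first-shifting-theorem factor e^(3t).
Since L{sin(4t)} = 4/(s^2 + 16), the inverse is e^(3*t)*sin(4*t).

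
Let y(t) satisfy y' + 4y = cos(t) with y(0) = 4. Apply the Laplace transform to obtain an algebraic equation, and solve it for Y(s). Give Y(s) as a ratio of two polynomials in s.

Y(s) = (4*s^2 + s + 4)/(s^3 + 4*s^2 + s + 4)

Apply the Laplace transform to the equation.
With L{y'} = sY - y(0) = sY - 4: the LHS transforms to (s + 4)Y - (4).
The right side is L{cos(t)} = s/(s^2 + 1).
So (s + 4)Y = s/(s^2 + 1) + (4).
Isolate Y and clear denominators.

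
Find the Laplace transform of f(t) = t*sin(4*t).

L{sin(4t)} = 4/(s^2 + 16).
Then apply L{t·g(t)} = -d/ds[H(s)] with H(s) = 4/(s^2 + 16):
differentiating 1 time and applying the sign gives 8*s/(s^2 + 16)^2.

8*s/(s^2 + 16)^2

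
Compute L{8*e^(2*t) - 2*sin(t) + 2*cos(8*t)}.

2*s/(s^2 + 64) - 2/(s^2 + 1) + 8/(s - 2)

Apply the Laplace transform termwise.
(-2)·[L{sin(t)} = 1/(s^2 + 1)]; (2)·[L{cos(8t)} = s/(s^2 + 64)]; (8)·[L{e^(2t)} = 1/(s - 2)].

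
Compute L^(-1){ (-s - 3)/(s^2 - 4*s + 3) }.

Factor the denominator: s^2 - 4*s + 3 = (s - 3)*(s - 1).
Partial fraction decomposition gives [-3/(s - 3)] + [2/(s - 1)].
Invert each term: -3/(s - 3) ↔ -3e^(3t); 2/(s - 1) ↔ 2e^(t).

-3*exp(3*t) + 2*exp(t)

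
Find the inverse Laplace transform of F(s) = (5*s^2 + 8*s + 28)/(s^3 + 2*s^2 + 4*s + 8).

Factor the denominator: s^3 + 2*s^2 + 4*s + 8 = (s + 2)*(s^2 + 4).
Partial fraction decomposition gives [4/(s + 2)] + [s/(s^2 + 4)] + [6/(s^2 + 4)].
Invert each term: 4/(s + 2) ↔ 4e^(-2t); 1·s/(s^2 + 4) ↔ cos(2t); 3·2/(s^2 + 4) ↔ 3sin(2t).

3*sin(2*t) + cos(2*t) + 4*exp(-2*t)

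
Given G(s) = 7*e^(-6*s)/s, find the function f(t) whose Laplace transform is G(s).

f(t) = Heaviside(t - 6)*(7)

The factor e^(-6s) signals a time shift by c = 6 (second shifting theorem).
L{7} = 7/s, so L^-1{7/s} = 7.
Hence the inverse is u(t - 6) times that function evaluated at t - 6.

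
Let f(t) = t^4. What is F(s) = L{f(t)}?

F(s) = 24/s^5

L{t^4} = 4!/s^5 = 24/s^5.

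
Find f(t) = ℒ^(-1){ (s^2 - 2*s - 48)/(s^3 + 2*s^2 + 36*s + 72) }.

f(t) = -sin(6*t) + 2*cos(6*t) - exp(-2*t)

Factor the denominator: s^3 + 2*s^2 + 36*s + 72 = (s + 2)*(s^2 + 36).
Partial fraction decomposition gives [-1/(s + 2)] + [2*s/(s^2 + 36)] + [-6/(s^2 + 36)].
Invert each term: -1/(s + 2) ↔ -e^(-2t); 2·s/(s^2 + 36) ↔ 2cos(6t); -1·6/(s^2 + 36) ↔ -sin(6t).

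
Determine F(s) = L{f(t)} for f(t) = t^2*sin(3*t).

F(s) = 18*(s^2 - 3)/(s^2 + 9)^3

L{sin(3t)} = 3/(s^2 + 9).
Then apply L{t^2·g(t)} = (-1)^2 d^2/ds^2[G(s)] with G(s) = 3/(s^2 + 9):
differentiating 2 times and applying the sign gives 18*(s^2 - 3)/(s^2 + 9)^3.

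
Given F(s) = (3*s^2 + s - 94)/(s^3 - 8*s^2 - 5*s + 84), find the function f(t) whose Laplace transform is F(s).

Factor the denominator: s^3 - 8*s^2 - 5*s + 84 = (s - 7)*(s - 4)*(s + 3).
Partial fraction decomposition gives [2/(s - 4)] + [2/(s - 7)] + [-1/(s + 3)].
Invert each term: 2/(s - 4) ↔ 2e^(4t); 2/(s - 7) ↔ 2e^(7t); -1/(s + 3) ↔ -e^(-3t).

f(t) = 2*exp(7*t) + 2*exp(4*t) - exp(-3*t)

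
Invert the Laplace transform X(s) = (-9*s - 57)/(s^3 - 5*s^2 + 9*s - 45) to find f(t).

f(t) = -3*exp(5*t) + 2*sin(3*t) + 3*cos(3*t)

Factor the denominator: s^3 - 5*s^2 + 9*s - 45 = (s - 5)*(s^2 + 9).
Partial fraction decomposition gives [-3/(s - 5)] + [3*s/(s^2 + 9)] + [6/(s^2 + 9)].
Invert each term: -3/(s - 5) ↔ -3e^(5t); 3·s/(s^2 + 9) ↔ 3cos(3t); 2·3/(s^2 + 9) ↔ 2sin(3t).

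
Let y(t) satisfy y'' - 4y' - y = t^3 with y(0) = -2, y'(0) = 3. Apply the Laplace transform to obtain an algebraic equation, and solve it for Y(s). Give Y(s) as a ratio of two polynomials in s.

Y(s) = (-2*s^5 + 11*s^4 + 6)/(s^6 - 4*s^5 - s^4)

Laplace-transform each side.
Using L{y''} = s^2 Y - s·y(0) - y'(0) and L{y'} = sY - y(0), with y(0) = -2, y'(0) = 3, the left side becomes (s^2 - 4*s - 1)Y - (-2*s + 11).
The right side is L{t^3} = 6/s^4.
So (s^2 - 4*s - 1)Y = 6/s^4 + (-2*s + 11).
Solve for Y(s) and write it as one ratio of polynomials.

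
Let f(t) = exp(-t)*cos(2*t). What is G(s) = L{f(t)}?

G(s) = (s + 1)/((s + 1)^2 + 4)

L{cos(2t)} = s/(s^2 + 4).
By the first shifting theorem, multiplying by e^(-t) replaces s with s + 1.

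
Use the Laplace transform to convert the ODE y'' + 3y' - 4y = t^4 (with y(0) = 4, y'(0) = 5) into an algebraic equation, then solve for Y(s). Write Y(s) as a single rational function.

Y(s) = (4*s^6 + 17*s^5 + 24)/(s^7 + 3*s^6 - 4*s^5)

Apply the Laplace transform to the equation.
The derivative rules (L{y''} = s^2 Y - s·y(0) - y'(0) and L{y'} = sY - y(0), with y(0) = 4, y'(0) = 5) turn the left side into (s^2 + 3*s - 4)Y - (4*s + 17).
The right side is L{t^4} = 24/s^5.
So (s^2 + 3*s - 4)Y = 24/s^5 + (4*s + 17).
Isolate Y and clear denominators.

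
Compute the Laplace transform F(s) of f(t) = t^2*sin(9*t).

F(s) = 54*(s^2 - 27)/(s^2 + 81)^3

L{sin(9t)} = 9/(s^2 + 81).
Then apply L{t^2·g(t)} = (-1)^2 d^2/ds^2[G(s)] with G(s) = 9/(s^2 + 81):
differentiating 2 times and applying the sign gives 54*(s^2 - 27)/(s^2 + 81)^3.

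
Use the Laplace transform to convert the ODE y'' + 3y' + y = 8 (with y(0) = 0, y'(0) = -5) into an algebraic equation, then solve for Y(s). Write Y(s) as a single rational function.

Y(s) = (-5*s + 8)/(s^3 + 3*s^2 + s)

Transform both sides with L{·}.
Using L{y''} = s^2 Y - s·y(0) - y'(0) and L{y'} = sY - y(0), with y(0) = 0, y'(0) = -5, the left side becomes (s^2 + 3*s + 1)Y - (-5).
The right side is L{8} = 8/s.
So (s^2 + 3*s + 1)Y = 8/s + (-5).
Divide through and combine into a single rational function.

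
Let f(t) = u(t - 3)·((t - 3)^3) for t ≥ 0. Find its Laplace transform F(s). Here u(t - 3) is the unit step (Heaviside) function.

F(s) = 6*exp(-3*s)/s^4

By the second shifting theorem, L{u(t - c)·g(t - c)} = e^(-cs)·G(s) with c = 3 and G(s) = L{g(t)}.
L{t^3} = 3!/s^4 = 6/s^4.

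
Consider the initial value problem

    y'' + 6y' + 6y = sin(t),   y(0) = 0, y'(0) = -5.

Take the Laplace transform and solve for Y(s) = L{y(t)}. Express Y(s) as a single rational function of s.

Transform both sides with L{·}.
With L{y''} = s^2 Y - s·y(0) - y'(0) and L{y'} = sY - y(0), with y(0) = 0, y'(0) = -5: the LHS transforms to (s^2 + 6*s + 6)Y - (-5).
The right side is L{sin(t)} = 1/(s^2 + 1).
So (s^2 + 6*s + 6)Y = 1/(s^2 + 1) + (-5).
Solve for Y(s) and write it as one ratio of polynomials.

Y(s) = (-5*s^2 - 4)/(s^4 + 6*s^3 + 7*s^2 + 6*s + 6)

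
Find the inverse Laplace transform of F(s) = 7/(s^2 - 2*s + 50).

Rewrite the denominator: s^2 - 2*s + 50 = (s - 1)^2 + 49.
The form in (s - 1) signals a first-shifting-theorem factor e^(t).
Since L{sin(7t)} = 7/(s^2 + 49), the inverse is e^(t)*sin(7*t).

exp(t)*sin(7*t)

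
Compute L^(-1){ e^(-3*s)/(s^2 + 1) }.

The factor e^(-3s) signals a time shift by c = 3 (second shifting theorem).
L{sin(t)} = 1/(s^2 + 1), so L^-1{1/(s^2 + 1)} = sin(t).
Hence the inverse is u(t - 3) times that function evaluated at t - 3.

Heaviside(t - 3)*(sin(t - 3))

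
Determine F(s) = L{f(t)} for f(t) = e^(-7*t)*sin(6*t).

F(s) = 6/((s + 7)^2 + 36)

L{sin(6t)} = 6/(s^2 + 36).
By the first shifting theorem, multiplying by e^(-7t) replaces s with s + 7.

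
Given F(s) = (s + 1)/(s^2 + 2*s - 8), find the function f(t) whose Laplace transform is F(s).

f(t) = exp(-t)*cosh(3*t)

Rewrite the denominator: s^2 + 2*s - 8 = (s + 1)^2 - 9.
The form in (s + 1) signals a first-shifting-theorem factor e^(-t).
Since L{cosh(3t)} = s/(s^2 - 9), the inverse is e^(-t)*cosh(3*t).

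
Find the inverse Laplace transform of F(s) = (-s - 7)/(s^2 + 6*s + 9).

Factor the denominator: s^2 + 6*s + 9 = (s + 3)^2.
Partial fraction decomposition gives [-1/(s + 3)] + [-4/(s + 3)^2].
Invert each term: -1/(s + 3) ↔ -e^(-3t); -4/(s + 3)^2 ↔ -4t·e^(-3t).

-4*t*exp(-3*t) - exp(-3*t)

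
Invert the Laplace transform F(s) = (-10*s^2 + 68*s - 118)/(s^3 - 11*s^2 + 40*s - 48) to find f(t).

Factor the denominator: s^3 - 11*s^2 + 40*s - 48 = (s - 4)^2*(s - 3).
Partial fraction decomposition gives [-6/(s - 4)] + [-6/(s - 4)^2] + [-4/(s - 3)].
Invert each term: -6/(s - 4) ↔ -6e^(4t); -6/(s - 4)^2 ↔ -6t·e^(4t); -4/(s - 3) ↔ -4e^(3t).

f(t) = -6*t*exp(4*t) - 6*exp(4*t) - 4*exp(3*t)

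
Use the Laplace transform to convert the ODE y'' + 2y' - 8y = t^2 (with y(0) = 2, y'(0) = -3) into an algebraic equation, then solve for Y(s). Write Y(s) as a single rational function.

Laplace-transform each side.
Using L{y''} = s^2 Y - s·y(0) - y'(0) and L{y'} = sY - y(0), with y(0) = 2, y'(0) = -3, the left side becomes (s^2 + 2*s - 8)Y - (2*s + 1).
The right side is L{t^2} = 2/s^3.
So (s^2 + 2*s - 8)Y = 2/s^3 + (2*s + 1).
Isolate Y and clear denominators.

Y(s) = (2*s^4 + s^3 + 2)/(s^5 + 2*s^4 - 8*s^3)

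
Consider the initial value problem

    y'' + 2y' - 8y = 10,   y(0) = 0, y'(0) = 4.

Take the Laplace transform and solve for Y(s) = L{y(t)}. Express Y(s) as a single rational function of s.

Y(s) = (4*s + 10)/(s^3 + 2*s^2 - 8*s)

Take the Laplace transform of both sides.
Using L{y''} = s^2 Y - s·y(0) - y'(0) and L{y'} = sY - y(0), with y(0) = 0, y'(0) = 4, the left side becomes (s^2 + 2*s - 8)Y - (4).
The right side is L{10} = 10/s.
So (s^2 + 2*s - 8)Y = 10/s + (4).
Isolate Y and clear denominators.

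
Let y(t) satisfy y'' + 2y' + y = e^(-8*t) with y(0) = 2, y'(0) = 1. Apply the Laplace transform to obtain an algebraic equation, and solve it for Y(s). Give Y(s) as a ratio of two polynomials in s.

Take the Laplace transform of both sides.
Using L{y''} = s^2 Y - s·y(0) - y'(0) and L{y'} = sY - y(0), with y(0) = 2, y'(0) = 1, the left side becomes (s^2 + 2*s + 1)Y - (2*s + 5).
The right side is L{e^(-8*t)} = 1/(s + 8).
So (s^2 + 2*s + 1)Y = 1/(s + 8) + (2*s + 5).
Solve for Y(s) and write it as one ratio of polynomials.

Y(s) = (2*s^2 + 21*s + 41)/(s^3 + 10*s^2 + 17*s + 8)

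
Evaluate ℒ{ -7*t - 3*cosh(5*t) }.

By linearity of the Laplace transform, transform each term separately.
(-3)·[L{cosh(5t)} = s/(s^2 - 25)]; (-7)·[L{t} = 1!/s^2 = 1/s^2].

-3*s/(s^2 - 25) - 7/s^2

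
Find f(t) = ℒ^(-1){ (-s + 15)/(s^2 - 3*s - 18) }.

Factor the denominator: s^2 - 3*s - 18 = (s - 6)*(s + 3).
Partial fraction decomposition gives [-2/(s + 3)] + [1/(s - 6)].
Invert each term: -2/(s + 3) ↔ -2e^(-3t); 1/(s - 6) ↔ e^(6t).

f(t) = exp(6*t) - 2*exp(-3*t)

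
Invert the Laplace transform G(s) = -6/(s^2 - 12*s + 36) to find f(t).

f(t) = -6*t*exp(6*t)

Rewrite the denominator: s^2 - 12*s + 36 = (s - 6)^2.
The form in (s - 6) signals a first-shifting-theorem factor e^(6t).
Since L{t} = 1!/s^2 = 1/s^2, the inverse is t*exp(6*t), scaled by -6.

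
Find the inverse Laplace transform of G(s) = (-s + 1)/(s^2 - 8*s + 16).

-3*t*exp(4*t) - exp(4*t)

Factor the denominator: s^2 - 8*s + 16 = (s - 4)^2.
Partial fraction decomposition gives [-1/(s - 4)] + [-3/(s - 4)^2].
Invert each term: -1/(s - 4) ↔ -e^(4t); -3/(s - 4)^2 ↔ -3t·e^(4t).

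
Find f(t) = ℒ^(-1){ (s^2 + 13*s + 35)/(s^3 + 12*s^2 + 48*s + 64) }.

Factor the denominator: s^3 + 12*s^2 + 48*s + 64 = (s + 4)^3.
Partial fraction decomposition gives [1/(s + 4)] + [5/(s + 4)^2] + [-1/(s + 4)^3].
Invert each term: 1/(s + 4) ↔ e^(-4t); 5/(s + 4)^2 ↔ 5t·e^(-4t); -1/(s + 4)^3 ↔ (-1/2)t^2·e^(-4t).

f(t) = -t^2*exp(-4*t)/2 + 5*t*exp(-4*t) + exp(-4*t)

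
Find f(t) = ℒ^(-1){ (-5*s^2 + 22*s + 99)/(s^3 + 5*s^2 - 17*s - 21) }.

Factor the denominator: s^3 + 5*s^2 - 17*s - 21 = (s - 3)*(s + 1)*(s + 7).
Partial fraction decomposition gives [3/(s - 3)] + [-3/(s + 1)] + [-5/(s + 7)].
Invert each term: 3/(s - 3) ↔ 3e^(3t); -3/(s + 1) ↔ -3e^(-t); -5/(s + 7) ↔ -5e^(-7t).

f(t) = 3*exp(3*t) - 3*exp(-t) - 5*exp(-7*t)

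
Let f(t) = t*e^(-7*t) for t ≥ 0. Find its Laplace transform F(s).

L{e^(-7t)} = 1/(s + 7).
Then apply L{t·g(t)} = -d/ds[G(s)] with G(s) = 1/(s + 7):
differentiating 1 time and applying the sign gives (s + 7)^(-2).

F(s) = (s + 7)^(-2)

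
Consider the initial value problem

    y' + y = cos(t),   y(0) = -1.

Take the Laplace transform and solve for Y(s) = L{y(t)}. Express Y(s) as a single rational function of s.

Take the Laplace transform of both sides.
The derivative rules (L{y'} = sY - y(0) = sY - (-1)) turn the left side into (s + 1)Y - (-1).
The right side is L{cos(t)} = s/(s^2 + 1).
So (s + 1)Y = s/(s^2 + 1) + (-1).
Divide through and combine into a single rational function.

Y(s) = (-s^2 + s - 1)/(s^3 + s^2 + s + 1)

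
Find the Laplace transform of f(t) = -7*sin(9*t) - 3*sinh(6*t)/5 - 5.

-63/(s^2 + 81) - 18/(5*(s^2 - 36)) - 5/s

The transform is linear, so treat each term independently.
L{-5} = -5/s; (-3/5)·[L{sinh(6t)} = 6/(s^2 - 36)]; (-7)·[L{sin(9t)} = 9/(s^2 + 81)].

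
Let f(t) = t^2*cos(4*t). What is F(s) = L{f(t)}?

F(s) = 2*s*(s^2 - 48)/(s^2 + 16)^3

L{cos(4t)} = s/(s^2 + 16).
Then apply L{t^2·g(t)} = (-1)^2 d^2/ds^2[G(s)] with G(s) = s/(s^2 + 16):
differentiating 2 times and applying the sign gives 2*s*(s^2 - 48)/(s^2 + 16)^3.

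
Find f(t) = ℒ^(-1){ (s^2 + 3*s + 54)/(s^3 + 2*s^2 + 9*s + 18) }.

f(t) = 3*sin(3*t) - 3*cos(3*t) + 4*exp(-2*t)

Factor the denominator: s^3 + 2*s^2 + 9*s + 18 = (s + 2)*(s^2 + 9).
Partial fraction decomposition gives [4/(s + 2)] + [-3*s/(s^2 + 9)] + [9/(s^2 + 9)].
Invert each term: 4/(s + 2) ↔ 4e^(-2t); -3·s/(s^2 + 9) ↔ -3cos(3t); 3·3/(s^2 + 9) ↔ 3sin(3t).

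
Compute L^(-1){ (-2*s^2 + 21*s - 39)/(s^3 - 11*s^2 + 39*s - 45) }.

-3*t*exp(3*t) + 4*exp(5*t) - 6*exp(3*t)

Factor the denominator: s^3 - 11*s^2 + 39*s - 45 = (s - 5)*(s - 3)^2.
Partial fraction decomposition gives [-6/(s - 3)] + [-3/(s - 3)^2] + [4/(s - 5)].
Invert each term: -6/(s - 3) ↔ -6e^(3t); -3/(s - 3)^2 ↔ -3t·e^(3t); 4/(s - 5) ↔ 4e^(5t).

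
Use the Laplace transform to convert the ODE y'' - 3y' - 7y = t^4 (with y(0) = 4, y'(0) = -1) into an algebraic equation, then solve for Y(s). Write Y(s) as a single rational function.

Apply the Laplace transform to the equation.
Using L{y''} = s^2 Y - s·y(0) - y'(0) and L{y'} = sY - y(0), with y(0) = 4, y'(0) = -1, the left side becomes (s^2 - 3*s - 7)Y - (4*s - 13).
The right side is L{t^4} = 24/s^5.
So (s^2 - 3*s - 7)Y = 24/s^5 + (4*s - 13).
Solve for Y(s) and write it as one ratio of polynomials.

Y(s) = (4*s^6 - 13*s^5 + 24)/(s^7 - 3*s^6 - 7*s^5)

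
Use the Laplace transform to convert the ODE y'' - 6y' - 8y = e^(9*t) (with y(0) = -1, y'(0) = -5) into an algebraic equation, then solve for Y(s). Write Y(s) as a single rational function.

Y(s) = (-s^2 + 10*s - 8)/(s^3 - 15*s^2 + 46*s + 72)

Apply the Laplace transform to the equation.
Using L{y''} = s^2 Y - s·y(0) - y'(0) and L{y'} = sY - y(0), with y(0) = -1, y'(0) = -5, the left side becomes (s^2 - 6*s - 8)Y - (-s + 1).
The right side is L{e^(9*t)} = 1/(s - 9).
So (s^2 - 6*s - 8)Y = 1/(s - 9) + (-s + 1).
Isolate Y and clear denominators.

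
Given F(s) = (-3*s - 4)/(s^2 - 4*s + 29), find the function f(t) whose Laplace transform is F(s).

f(t) = -2*exp(2*t)*sin(5*t) - 3*exp(2*t)*cos(5*t)

Complete the square in the denominator: s^2 - 4*s + 29 = (s - 2)^2 + 5^2.
Split the numerator to match: -3*s - 4 = -3·(s - 2) - 2·5.
Invert each term: -3·(s - 2)/((s - 2)^2 + 25) ↔ -3e^(2t)cos(5t); -2·5/((s - 2)^2 + 25) ↔ -2e^(2t)sin(5t).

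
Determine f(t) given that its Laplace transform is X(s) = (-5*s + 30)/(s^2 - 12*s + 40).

f(t) = -5*exp(6*t)*cos(2*t)

Rewrite the denominator: s^2 - 12*s + 40 = (s - 6)^2 + 4.
The form in (s - 6) signals a first-shifting-theorem factor e^(6t).
Since L{cos(2t)} = s/(s^2 + 4), the inverse is e^(6*t)*cos(2*t), scaled by -5.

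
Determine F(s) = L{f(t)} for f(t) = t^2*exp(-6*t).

L{e^(-6t)} = 1/(s + 6).
Then apply L{t^2·g(t)} = (-1)^2 d^2/ds^2[G(s)] with G(s) = 1/(s + 6):
differentiating 2 times and applying the sign gives 2/(s + 6)^3.

F(s) = 2/(s + 6)^3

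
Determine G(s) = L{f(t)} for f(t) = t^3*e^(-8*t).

L{t^3} = 3!/s^4 = 6/s^4.
By the first shifting theorem, multiplying by e^(-8t) replaces s with s + 8.

G(s) = 6/(s + 8)^4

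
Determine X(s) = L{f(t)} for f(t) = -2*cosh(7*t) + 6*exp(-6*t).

X(s) = -2*s/(s^2 - 49) + 6/(s + 6)

The transform is linear, so treat each term independently.
(6)·[L{e^(-6t)} = 1/(s + 6)]; (-2)·[L{cosh(7t)} = s/(s^2 - 49)].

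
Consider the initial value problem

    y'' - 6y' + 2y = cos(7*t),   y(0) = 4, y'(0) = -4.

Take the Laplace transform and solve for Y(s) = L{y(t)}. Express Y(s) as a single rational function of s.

Transform both sides with L{·}.
The derivative rules (L{y''} = s^2 Y - s·y(0) - y'(0) and L{y'} = sY - y(0), with y(0) = 4, y'(0) = -4) turn the left side into (s^2 - 6*s + 2)Y - (4*s - 28).
The right side is L{cos(7*t)} = s/(s^2 + 49).
So (s^2 - 6*s + 2)Y = s/(s^2 + 49) + (4*s - 28).
Solve for Y(s) and write it as one ratio of polynomials.

Y(s) = (4*s^3 - 28*s^2 + 197*s - 1372)/(s^4 - 6*s^3 + 51*s^2 - 294*s + 98)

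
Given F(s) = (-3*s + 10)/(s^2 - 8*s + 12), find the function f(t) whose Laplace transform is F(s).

Factor the denominator: s^2 - 8*s + 12 = (s - 6)*(s - 2).
Partial fraction decomposition gives [-1/(s - 2)] + [-2/(s - 6)].
Invert each term: -1/(s - 2) ↔ -e^(2t); -2/(s - 6) ↔ -2e^(6t).

f(t) = -2*exp(6*t) - exp(2*t)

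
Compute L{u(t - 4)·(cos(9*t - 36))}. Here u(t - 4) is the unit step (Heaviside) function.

s*exp(-4*s)/(s^2 + 81)

By the second shifting theorem, L{u(t - c)·g(t - c)} = e^(-cs)·G(s) with c = 4 and G(s) = L{g(t)}.
L{cos(9t)} = s/(s^2 + 81).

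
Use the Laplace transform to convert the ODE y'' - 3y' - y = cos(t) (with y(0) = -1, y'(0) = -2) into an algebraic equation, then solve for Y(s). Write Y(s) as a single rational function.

Y(s) = (-s^3 + s^2 + 1)/(s^4 - 3*s^3 - 3*s - 1)

Take the Laplace transform of both sides.
The derivative rules (L{y''} = s^2 Y - s·y(0) - y'(0) and L{y'} = sY - y(0), with y(0) = -1, y'(0) = -2) turn the left side into (s^2 - 3*s - 1)Y - (-s + 1).
The right side is L{cos(t)} = s/(s^2 + 1).
So (s^2 - 3*s - 1)Y = s/(s^2 + 1) + (-s + 1).
Isolate Y and clear denominators.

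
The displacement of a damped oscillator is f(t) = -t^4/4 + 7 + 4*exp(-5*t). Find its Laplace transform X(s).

The transform is linear, so treat each term independently.
(4)·[L{e^(-5t)} = 1/(s + 5)]; (-1/4)·[L{t^4} = 4!/s^5 = 24/s^5]; L{7} = 7/s.

X(s) = 4/(s + 5) + 7/s - 6/s^5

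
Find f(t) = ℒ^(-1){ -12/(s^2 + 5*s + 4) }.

Factor the denominator: s^2 + 5*s + 4 = (s + 1)*(s + 4).
Partial fraction decomposition gives [-4/(s + 1)] + [4/(s + 4)].
Invert each term: -4/(s + 1) ↔ -4e^(-t); 4/(s + 4) ↔ 4e^(-4t).

f(t) = -4*exp(-t) + 4*exp(-4*t)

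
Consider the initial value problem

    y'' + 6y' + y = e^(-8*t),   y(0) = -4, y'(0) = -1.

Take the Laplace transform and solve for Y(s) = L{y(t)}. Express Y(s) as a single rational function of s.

Y(s) = (-4*s^2 - 57*s - 199)/(s^3 + 14*s^2 + 49*s + 8)

Laplace-transform each side.
The derivative rules (L{y''} = s^2 Y - s·y(0) - y'(0) and L{y'} = sY - y(0), with y(0) = -4, y'(0) = -1) turn the left side into (s^2 + 6*s + 1)Y - (-4*s - 25).
The right side is L{e^(-8*t)} = 1/(s + 8).
So (s^2 + 6*s + 1)Y = 1/(s + 8) + (-4*s - 25).
Divide through and combine into a single rational function.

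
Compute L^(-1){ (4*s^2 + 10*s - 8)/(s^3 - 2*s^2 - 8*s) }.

Factor the denominator: s^3 - 2*s^2 - 8*s = s*(s - 4)*(s + 2).
Partial fraction decomposition gives [1/s] + [4/(s - 4)] + [-1/(s + 2)].
Invert each term: 1/(s - 0) ↔ e^(0t); 4/(s - 4) ↔ 4e^(4t); -1/(s + 2) ↔ -e^(-2t).

4*exp(4*t) + 1 - exp(-2*t)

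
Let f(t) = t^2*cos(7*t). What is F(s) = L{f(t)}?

L{cos(7t)} = s/(s^2 + 49).
Then apply L{t^2·g(t)} = (-1)^2 d^2/ds^2[G(s)] with G(s) = s/(s^2 + 49):
differentiating 2 times and applying the sign gives 2*s*(s^2 - 147)/(s^2 + 49)^3.

F(s) = 2*s*(s^2 - 147)/(s^2 + 49)^3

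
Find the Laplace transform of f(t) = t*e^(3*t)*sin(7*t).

L{sin(7t)} = 7/(s^2 + 49).
Multiplying by e^(3t) shifts s → s - 3, so L{e^(3*t)*sin(7*t)} = 7/((s - 3)^2 + 49).
Then apply L{t·g(t)} = -d/ds[G(s)] with G(s) = 7/((s - 3)^2 + 49):
differentiating 1 time and applying the sign gives 14*(s - 3)/(s^2 - 6*s + 58)^2.

14*(s - 3)/(s^2 - 6*s + 58)^2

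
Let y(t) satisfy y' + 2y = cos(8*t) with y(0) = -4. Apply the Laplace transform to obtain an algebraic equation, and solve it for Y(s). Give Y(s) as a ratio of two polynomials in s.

Y(s) = (-4*s^2 + s - 256)/(s^3 + 2*s^2 + 64*s + 128)

Transform both sides with L{·}.
Using L{y'} = sY - y(0) = sY - (-4), the left side becomes (s + 2)Y - (-4).
The right side is L{cos(8*t)} = s/(s^2 + 64).
So (s + 2)Y = s/(s^2 + 64) + (-4).
Isolate Y and clear denominators.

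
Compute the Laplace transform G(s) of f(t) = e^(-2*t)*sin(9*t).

L{sin(9t)} = 9/(s^2 + 81).
By the first shifting theorem, multiplying by e^(-2t) replaces s with s + 2.

G(s) = 9/((s + 2)^2 + 81)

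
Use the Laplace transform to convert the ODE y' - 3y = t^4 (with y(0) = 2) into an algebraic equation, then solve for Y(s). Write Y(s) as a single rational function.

Transform both sides with L{·}.
The derivative rules (L{y'} = sY - y(0) = sY - 2) turn the left side into (s - 3)Y - (2).
The right side is L{t^4} = 24/s^5.
So (s - 3)Y = 24/s^5 + (2).
Divide through and combine into a single rational function.

Y(s) = (2*s^5 + 24)/(s^6 - 3*s^5)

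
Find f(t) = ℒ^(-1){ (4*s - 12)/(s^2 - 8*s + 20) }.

f(t) = 2*exp(4*t)*sin(2*t) + 4*exp(4*t)*cos(2*t)

Complete the square in the denominator: s^2 - 8*s + 20 = (s - 4)^2 + 2^2.
Split the numerator to match: 4*s - 12 = 4·(s - 4) + 2·2.
Invert each term: 4·(s - 4)/((s - 4)^2 + 4) ↔ 4e^(4t)cos(2t); 2·2/((s - 4)^2 + 4) ↔ 2e^(4t)sin(2t).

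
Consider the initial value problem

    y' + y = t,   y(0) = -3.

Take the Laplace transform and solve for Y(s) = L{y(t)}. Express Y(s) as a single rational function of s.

Apply the Laplace transform to the equation.
Using L{y'} = sY - y(0) = sY - (-3), the left side becomes (s + 1)Y - (-3).
The right side is L{t} = s^(-2).
So (s + 1)Y = s^(-2) + (-3).
Divide through and combine into a single rational function.

Y(s) = (-3*s^2 + 1)/(s^3 + s^2)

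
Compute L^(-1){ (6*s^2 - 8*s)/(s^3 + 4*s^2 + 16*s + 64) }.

-4*sin(4*t) + 2*cos(4*t) + 4*exp(-4*t)

Factor the denominator: s^3 + 4*s^2 + 16*s + 64 = (s + 4)*(s^2 + 16).
Partial fraction decomposition gives [4/(s + 4)] + [2*s/(s^2 + 16)] + [-16/(s^2 + 16)].
Invert each term: 4/(s + 4) ↔ 4e^(-4t); 2·s/(s^2 + 16) ↔ 2cos(4t); -4·4/(s^2 + 16) ↔ -4sin(4t).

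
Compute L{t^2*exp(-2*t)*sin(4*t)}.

8*(3*s^2 + 12*s - 4)/(s^2 + 4*s + 20)^3

L{sin(4t)} = 4/(s^2 + 16).
Multiplying by e^(-2t) shifts s → s + 2, so L{exp(-2*t)*sin(4*t)} = 4/((s + 2)^2 + 16).
Then apply L{t^2·g(t)} = (-1)^2 d^2/ds^2[H(s)] with H(s) = 4/((s + 2)^2 + 16):
differentiating 2 times and applying the sign gives 8*(3*s^2 + 12*s - 4)/(s^2 + 4*s + 20)^3.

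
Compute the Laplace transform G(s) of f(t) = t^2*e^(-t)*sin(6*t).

G(s) = 36*(s^2 + 2*s - 11)/(s^2 + 2*s + 37)^3

L{sin(6t)} = 6/(s^2 + 36).
Multiplying by e^(-t) shifts s → s + 1, so L{e^(-t)*sin(6*t)} = 6/((s + 1)^2 + 36).
Then apply L{t^2·g(t)} = (-1)^2 d^2/ds^2[H(s)] with H(s) = 6/((s + 1)^2 + 36):
differentiating 2 times and applying the sign gives 36*(s^2 + 2*s - 11)/(s^2 + 2*s + 37)^3.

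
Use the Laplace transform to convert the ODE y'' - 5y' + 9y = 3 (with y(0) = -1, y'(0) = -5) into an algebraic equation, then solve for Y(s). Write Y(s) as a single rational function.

Apply the Laplace transform to the equation.
The derivative rules (L{y''} = s^2 Y - s·y(0) - y'(0) and L{y'} = sY - y(0), with y(0) = -1, y'(0) = -5) turn the left side into (s^2 - 5*s + 9)Y - (-s).
The right side is L{3} = 3/s.
So (s^2 - 5*s + 9)Y = 3/s + (-s).
Solve for Y(s) and write it as one ratio of polynomials.

Y(s) = (-s^2 + 3)/(s^3 - 5*s^2 + 9*s)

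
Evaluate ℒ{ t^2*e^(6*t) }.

2/(s - 6)^3

L{e^(6t)} = 1/(s - 6).
Then apply L{t^2·g(t)} = (-1)^2 d^2/ds^2[G(s)] with G(s) = 1/(s - 6):
differentiating 2 times and applying the sign gives 2/(s - 6)^3.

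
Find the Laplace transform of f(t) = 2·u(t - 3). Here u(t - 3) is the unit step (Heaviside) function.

By the second shifting theorem, L{u(t - c)·g(t - c)} = e^(-cs)·G(s) with c = 3 and G(s) = L{g(t)}.
L{2} = 2/s.

2*exp(-3*s)/s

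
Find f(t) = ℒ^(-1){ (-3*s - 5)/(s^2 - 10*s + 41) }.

f(t) = -5*exp(5*t)*sin(4*t) - 3*exp(5*t)*cos(4*t)

Complete the square in the denominator: s^2 - 10*s + 41 = (s - 5)^2 + 4^2.
Split the numerator to match: -3*s - 5 = -3·(s - 5) - 5·4.
Invert each term: -3·(s - 5)/((s - 5)^2 + 16) ↔ -3e^(5t)cos(4t); -5·4/((s - 5)^2 + 16) ↔ -5e^(5t)sin(4t).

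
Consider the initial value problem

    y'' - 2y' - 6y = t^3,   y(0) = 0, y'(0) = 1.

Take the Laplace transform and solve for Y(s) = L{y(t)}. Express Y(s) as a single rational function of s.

Take the Laplace transform of both sides.
The derivative rules (L{y''} = s^2 Y - s·y(0) - y'(0) and L{y'} = sY - y(0), with y(0) = 0, y'(0) = 1) turn the left side into (s^2 - 2*s - 6)Y - (1).
The right side is L{t^3} = 6/s^4.
So (s^2 - 2*s - 6)Y = 6/s^4 + (1).
Divide through and combine into a single rational function.

Y(s) = (s^4 + 6)/(s^6 - 2*s^5 - 6*s^4)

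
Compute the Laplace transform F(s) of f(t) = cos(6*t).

F(s) = s/(s^2 + 36)

L{cos(6t)} = s/(s^2 + 36).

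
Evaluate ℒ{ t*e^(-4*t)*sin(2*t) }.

4*(s + 4)/(s^2 + 8*s + 20)^2

L{sin(2t)} = 2/(s^2 + 4).
Multiplying by e^(-4t) shifts s → s + 4, so L{e^(-4*t)*sin(2*t)} = 2/((s + 4)^2 + 4).
Then apply L{t·g(t)} = -d/ds[G(s)] with G(s) = 2/((s + 4)^2 + 4):
differentiating 1 time and applying the sign gives 4*(s + 4)/(s^2 + 8*s + 20)^2.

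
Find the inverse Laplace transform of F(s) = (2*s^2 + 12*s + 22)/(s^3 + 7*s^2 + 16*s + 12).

6*t*exp(-2*t) - 2*exp(-2*t) + 4*exp(-3*t)

Factor the denominator: s^3 + 7*s^2 + 16*s + 12 = (s + 2)^2*(s + 3).
Partial fraction decomposition gives [-2/(s + 2)] + [6/(s + 2)^2] + [4/(s + 3)].
Invert each term: -2/(s + 2) ↔ -2e^(-2t); 6/(s + 2)^2 ↔ 6t·e^(-2t); 4/(s + 3) ↔ 4e^(-3t).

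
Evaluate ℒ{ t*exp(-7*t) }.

L{e^(-7t)} = 1/(s + 7).
Then apply L{t·g(t)} = -d/ds[G(s)] with G(s) = 1/(s + 7):
differentiating 1 time and applying the sign gives (s + 7)^(-2).

(s + 7)^(-2)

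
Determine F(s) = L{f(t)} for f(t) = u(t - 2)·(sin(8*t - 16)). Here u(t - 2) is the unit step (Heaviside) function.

By the second shifting theorem, L{u(t - c)·g(t - c)} = e^(-cs)·G(s) with c = 2 and G(s) = L{g(t)}.
L{sin(8t)} = 8/(s^2 + 64).

F(s) = 8*exp(-2*s)/(s^2 + 64)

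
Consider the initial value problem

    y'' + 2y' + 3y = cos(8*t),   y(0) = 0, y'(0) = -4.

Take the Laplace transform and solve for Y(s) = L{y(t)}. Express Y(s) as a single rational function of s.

Y(s) = (-4*s^2 + s - 256)/(s^4 + 2*s^3 + 67*s^2 + 128*s + 192)

Apply the Laplace transform to the equation.
The derivative rules (L{y''} = s^2 Y - s·y(0) - y'(0) and L{y'} = sY - y(0), with y(0) = 0, y'(0) = -4) turn the left side into (s^2 + 2*s + 3)Y - (-4).
The right side is L{cos(8*t)} = s/(s^2 + 64).
So (s^2 + 2*s + 3)Y = s/(s^2 + 64) + (-4).
Divide through and combine into a single rational function.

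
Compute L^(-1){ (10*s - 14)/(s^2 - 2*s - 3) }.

4*exp(3*t) + 6*exp(-t)

Factor the denominator: s^2 - 2*s - 3 = (s - 3)*(s + 1).
Partial fraction decomposition gives [6/(s + 1)] + [4/(s - 3)].
Invert each term: 6/(s + 1) ↔ 6e^(-t); 4/(s - 3) ↔ 4e^(3t).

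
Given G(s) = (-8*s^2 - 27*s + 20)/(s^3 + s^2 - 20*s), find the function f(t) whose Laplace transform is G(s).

f(t) = -6*exp(4*t) - 1 - exp(-5*t)

Factor the denominator: s^3 + s^2 - 20*s = s*(s - 4)*(s + 5).
Partial fraction decomposition gives [-6/(s - 4)] + [-1/s] + [-1/(s + 5)].
Invert each term: -6/(s - 4) ↔ -6e^(4t); -1/(s - 0) ↔ -e^(0t); -1/(s + 5) ↔ -e^(-5t).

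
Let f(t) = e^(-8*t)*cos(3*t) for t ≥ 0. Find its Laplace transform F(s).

L{cos(3t)} = s/(s^2 + 9).
By the first shifting theorem, multiplying by e^(-8t) replaces s with s + 8.

F(s) = (s + 8)/((s + 8)^2 + 9)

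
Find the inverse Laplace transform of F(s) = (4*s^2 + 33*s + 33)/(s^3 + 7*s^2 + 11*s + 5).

Factor the denominator: s^3 + 7*s^2 + 11*s + 5 = (s + 1)^2*(s + 5).
Partial fraction decomposition gives [6/(s + 1)] + [(s + 1)^(-2)] + [-2/(s + 5)].
Invert each term: 6/(s + 1) ↔ 6e^(-t); 1/(s + 1)^2 ↔ t·e^(-t); -2/(s + 5) ↔ -2e^(-5t).

t*exp(-t) + 6*exp(-t) - 2*exp(-5*t)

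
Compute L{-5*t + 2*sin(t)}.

2/(s^2 + 1) - 5/s^2

By linearity of the Laplace transform, transform each term separately.
(-5)·[L{t} = 1!/s^2 = 1/s^2]; (2)·[L{sin(t)} = 1/(s^2 + 1)].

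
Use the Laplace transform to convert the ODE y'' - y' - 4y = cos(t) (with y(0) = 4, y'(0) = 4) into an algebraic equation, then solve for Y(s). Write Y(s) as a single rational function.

Y(s) = (4*s^3 + 5*s)/(s^4 - s^3 - 3*s^2 - s - 4)

Laplace-transform each side.
Using L{y''} = s^2 Y - s·y(0) - y'(0) and L{y'} = sY - y(0), with y(0) = 4, y'(0) = 4, the left side becomes (s^2 - s - 4)Y - (4*s).
The right side is L{cos(t)} = s/(s^2 + 1).
So (s^2 - s - 4)Y = s/(s^2 + 1) + (4*s).
Solve for Y(s) and write it as one ratio of polynomials.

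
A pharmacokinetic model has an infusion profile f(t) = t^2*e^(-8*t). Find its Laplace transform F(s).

L{e^(-8t)} = 1/(s + 8).
Then apply L{t^2·g(t)} = (-1)^2 d^2/ds^2[G(s)] with G(s) = 1/(s + 8):
differentiating 2 times and applying the sign gives 2/(s + 8)^3.

F(s) = 2/(s + 8)^3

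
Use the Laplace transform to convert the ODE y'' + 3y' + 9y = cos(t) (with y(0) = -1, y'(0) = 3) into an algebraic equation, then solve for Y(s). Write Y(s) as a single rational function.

Take the Laplace transform of both sides.
With L{y''} = s^2 Y - s·y(0) - y'(0) and L{y'} = sY - y(0), with y(0) = -1, y'(0) = 3: the LHS transforms to (s^2 + 3*s + 9)Y - (-s).
The right side is L{cos(t)} = s/(s^2 + 1).
So (s^2 + 3*s + 9)Y = s/(s^2 + 1) + (-s).
Solve for Y(s) and write it as one ratio of polynomials.

Y(s) = -s^3/(s^4 + 3*s^3 + 10*s^2 + 3*s + 9)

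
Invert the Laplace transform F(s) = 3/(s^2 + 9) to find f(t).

Since L{sin(3t)} = 3/(s^2 + 9), the inverse is sin(3*t).

f(t) = sin(3*t)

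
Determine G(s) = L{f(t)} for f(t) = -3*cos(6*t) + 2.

By linearity of the Laplace transform, transform each term separately.
(-3)·[L{cos(6t)} = s/(s^2 + 36)]; L{2} = 2/s.

G(s) = -3*s/(s^2 + 36) + 2/s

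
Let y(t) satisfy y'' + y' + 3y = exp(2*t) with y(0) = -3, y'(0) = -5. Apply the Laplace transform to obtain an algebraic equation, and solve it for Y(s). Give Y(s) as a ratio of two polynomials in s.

Apply the Laplace transform to the equation.
The derivative rules (L{y''} = s^2 Y - s·y(0) - y'(0) and L{y'} = sY - y(0), with y(0) = -3, y'(0) = -5) turn the left side into (s^2 + s + 3)Y - (-3*s - 8).
The right side is L{exp(2*t)} = 1/(s - 2).
So (s^2 + s + 3)Y = 1/(s - 2) + (-3*s - 8).
Isolate Y and clear denominators.

Y(s) = (-3*s^2 - 2*s + 17)/(s^3 - s^2 + s - 6)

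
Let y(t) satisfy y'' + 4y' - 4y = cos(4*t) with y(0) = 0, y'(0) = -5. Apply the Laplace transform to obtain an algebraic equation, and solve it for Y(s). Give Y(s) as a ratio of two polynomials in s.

Laplace-transform each side.
Using L{y''} = s^2 Y - s·y(0) - y'(0) and L{y'} = sY - y(0), with y(0) = 0, y'(0) = -5, the left side becomes (s^2 + 4*s - 4)Y - (-5).
The right side is L{cos(4*t)} = s/(s^2 + 16).
So (s^2 + 4*s - 4)Y = s/(s^2 + 16) + (-5).
Divide through and combine into a single rational function.

Y(s) = (-5*s^2 + s - 80)/(s^4 + 4*s^3 + 12*s^2 + 64*s - 64)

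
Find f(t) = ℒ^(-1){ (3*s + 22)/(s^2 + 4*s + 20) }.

f(t) = 4*exp(-2*t)*sin(4*t) + 3*exp(-2*t)*cos(4*t)

Complete the square in the denominator: s^2 + 4*s + 20 = (s + 2)^2 + 4^2.
Split the numerator to match: 3*s + 22 = 3·(s + 2) + 4·4.
Invert each term: 3·(s + 2)/((s + 2)^2 + 16) ↔ 3e^(-2t)cos(4t); 4·4/((s + 2)^2 + 16) ↔ 4e^(-2t)sin(4t).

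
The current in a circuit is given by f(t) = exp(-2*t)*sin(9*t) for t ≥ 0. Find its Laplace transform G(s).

L{sin(9t)} = 9/(s^2 + 81).
By the first shifting theorem, multiplying by e^(-2t) replaces s with s + 2.

G(s) = 9/((s + 2)^2 + 81)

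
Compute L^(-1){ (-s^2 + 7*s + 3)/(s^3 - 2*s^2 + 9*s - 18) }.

exp(2*t) + sin(3*t) - 2*cos(3*t)

Factor the denominator: s^3 - 2*s^2 + 9*s - 18 = (s - 2)*(s^2 + 9).
Partial fraction decomposition gives [1/(s - 2)] + [-2*s/(s^2 + 9)] + [3/(s^2 + 9)].
Invert each term: 1/(s - 2) ↔ e^(2t); -2·s/(s^2 + 9) ↔ -2cos(3t); 1·3/(s^2 + 9) ↔ sin(3t).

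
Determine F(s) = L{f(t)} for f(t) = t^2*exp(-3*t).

F(s) = 2/(s + 3)^3

L{e^(-3t)} = 1/(s + 3).
Then apply L{t^2·g(t)} = (-1)^2 d^2/ds^2[G(s)] with G(s) = 1/(s + 3):
differentiating 2 times and applying the sign gives 2/(s + 3)^3.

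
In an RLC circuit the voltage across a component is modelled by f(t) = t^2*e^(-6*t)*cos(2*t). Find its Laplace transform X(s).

X(s) = 2*(s + 6)*(s^2 + 12*s + 24)/(s^2 + 12*s + 40)^3

L{cos(2t)} = s/(s^2 + 4).
Multiplying by e^(-6t) shifts s → s + 6, so L{e^(-6*t)*cos(2*t)} = (s + 6)/((s + 6)^2 + 4).
Then apply L{t^2·g(t)} = (-1)^2 d^2/ds^2[G(s)] with G(s) = (s + 6)/((s + 6)^2 + 4):
differentiating 2 times and applying the sign gives 2*(s + 6)*(s^2 + 12*s + 24)/(s^2 + 12*s + 40)^3.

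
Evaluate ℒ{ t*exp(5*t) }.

(s - 5)^(-2)

L{e^(5t)} = 1/(s - 5).
Then apply L{t·g(t)} = -d/ds[H(s)] with H(s) = 1/(s - 5):
differentiating 1 time and applying the sign gives (s - 5)^(-2).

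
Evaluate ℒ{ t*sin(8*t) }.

L{sin(8t)} = 8/(s^2 + 64).
Then apply L{t·g(t)} = -d/ds[G(s)] with G(s) = 8/(s^2 + 64):
differentiating 1 time and applying the sign gives 16*s/(s^2 + 64)^2.

16*s/(s^2 + 64)^2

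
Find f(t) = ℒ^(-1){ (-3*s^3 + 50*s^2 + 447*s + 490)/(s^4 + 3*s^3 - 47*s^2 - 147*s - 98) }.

f(t) = 5*exp(7*t) - 2*exp(-t) - 4*exp(-2*t) - 2*exp(-7*t)

Factor the denominator: s^4 + 3*s^3 - 47*s^2 - 147*s - 98 = (s - 7)*(s + 1)*(s + 2)*(s + 7).
Partial fraction decomposition gives [-2/(s + 1)] + [-4/(s + 2)] + [-2/(s + 7)] + [5/(s - 7)].
Invert each term: -2/(s + 1) ↔ -2e^(-t); -4/(s + 2) ↔ -4e^(-2t); -2/(s + 7) ↔ -2e^(-7t); 5/(s - 7) ↔ 5e^(7t).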